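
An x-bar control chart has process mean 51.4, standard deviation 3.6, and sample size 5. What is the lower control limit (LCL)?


LCL = 51.4 - 3 * 3.6 / sqrt(5)

46.57


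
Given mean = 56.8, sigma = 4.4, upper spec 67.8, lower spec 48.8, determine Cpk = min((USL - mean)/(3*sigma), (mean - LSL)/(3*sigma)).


Cpu = (67.8 - 56.8) / (3 * 4.4) = 0.83
Cpl = (56.8 - 48.8) / (3 * 4.4) = 0.61
Cpk = min(0.83, 0.61) = 0.61

0.61


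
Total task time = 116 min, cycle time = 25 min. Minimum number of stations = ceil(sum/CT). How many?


Formula: N_min = ceil(Sum of Task Times / Cycle Time)
N_min = ceil(116 min / 25 min) = ceil(4.64)
N_min = 5 stations

5


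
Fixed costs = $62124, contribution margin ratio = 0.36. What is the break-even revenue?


Formula: BER = Fixed Costs / Contribution Margin Ratio
BER = $62124 / 0.36
BER = $172566.67 (to the nearest cent)

$172566.67


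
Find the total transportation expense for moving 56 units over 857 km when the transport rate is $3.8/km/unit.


TC = dist * cost * units = 857 * 3.8 * 56 = $182369.60

$182369.60


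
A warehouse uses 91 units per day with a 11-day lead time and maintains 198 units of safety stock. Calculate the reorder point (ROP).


Formula: ROP = (Daily Demand * Lead Time) + Safety Stock
Demand during lead time = 91 * 11 = 1001 units
ROP = 1001 + 198 = 1199 units

1199 units


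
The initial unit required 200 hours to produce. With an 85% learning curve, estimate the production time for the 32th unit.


Formula: T_n = T_1 * (learning_rate)^(log2(n)) where learning_rate = rate/100
Doublings = log2(32) = 5
T_n = 200 * 0.85^5
T_n = 200 * 0.4437 = 88.7 hours

88.7 hours


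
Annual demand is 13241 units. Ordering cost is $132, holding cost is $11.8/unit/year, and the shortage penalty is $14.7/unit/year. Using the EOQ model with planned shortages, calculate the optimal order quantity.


Formula: EOQ* = sqrt(2DS/H) * sqrt((H+P)/P)
Base EOQ = sqrt(2*13241*132/11.8) = 544.28 units
Correction = sqrt((11.8+14.7)/14.7) = 1.34265
EOQ* = 544.28 * 1.34265 = 730.8 units

730.8 units


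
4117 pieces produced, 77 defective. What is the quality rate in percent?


Formula: Quality Rate = Good Pieces / Total Pieces * 100
Good pieces = 4117 - 77 = 4040
QR = 4040 / 4117 * 100 = 98.1%

98.1%


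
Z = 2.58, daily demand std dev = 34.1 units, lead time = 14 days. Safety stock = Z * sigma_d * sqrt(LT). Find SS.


Formula: SS = z * sigma_d * sqrt(LT)
sqrt(LT) = sqrt(14) = 3.7417
SS = 2.58 * 34.1 * 3.7417
SS = 329.2 units

329.2 units


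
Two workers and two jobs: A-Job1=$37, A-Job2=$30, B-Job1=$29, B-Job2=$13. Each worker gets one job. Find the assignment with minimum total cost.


Option 1: A->1 + B->2 = $37 + $13 = $50
Option 2: A->2 + B->1 = $30 + $29 = $59
Min cost = min($50, $59) = $50

$50


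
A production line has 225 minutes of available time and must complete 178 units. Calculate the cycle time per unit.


Formula: CT = Available Time / Number of Units
CT = 225 min / 178 units
CT = 1.26 min/unit

1.26 min/unit


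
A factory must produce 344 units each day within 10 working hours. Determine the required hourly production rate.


Formula: Production Rate = Daily Demand / Available Hours
Rate = 344 units/day / 10 hours/day
Rate = 34.4 units/hour

34.4 units/hour


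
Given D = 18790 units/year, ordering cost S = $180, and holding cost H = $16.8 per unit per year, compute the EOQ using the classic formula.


Formula: EOQ = sqrt(2 * D * S / H)
Numerator: 2 * 18790 * 180 = 6764400
2DS/H = 6764400 / 16.8 = 402642.9
EOQ = sqrt(402642.9) = 634.5 units

634.5 units


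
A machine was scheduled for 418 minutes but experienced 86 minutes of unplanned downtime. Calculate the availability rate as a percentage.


Formula: Availability = (Planned Time - Downtime) / Planned Time * 100
Uptime = 418 - 86 = 332 min
Availability = 332 / 418 * 100 = 79.4%

79.4%


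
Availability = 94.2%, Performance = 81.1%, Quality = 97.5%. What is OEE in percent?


Formula: OEE = Availability * Performance * Quality / 10000
A * P = 94.2% * 81.1% / 100 = 76.4%
OEE = 76.4% * 97.5% / 100 = 74.5%

74.5%


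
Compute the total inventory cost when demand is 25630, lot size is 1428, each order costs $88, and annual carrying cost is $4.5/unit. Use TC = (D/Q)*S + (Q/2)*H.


TC = 25630/1428 * 88 + 1428/2 * 4.5

$4792.44


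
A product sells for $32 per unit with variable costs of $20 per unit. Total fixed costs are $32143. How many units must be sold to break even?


Formula: BEQ = Fixed Costs / (Price - Variable Cost)
Contribution margin = $32 - $20 = $12/unit
BEQ = ceil($32143 / $12/unit) = ceil(2678.58) = 2679 units

2679 units


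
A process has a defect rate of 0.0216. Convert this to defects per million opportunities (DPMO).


DPMO = defect_rate * 1000000 = 0.0216 * 1000000

21600


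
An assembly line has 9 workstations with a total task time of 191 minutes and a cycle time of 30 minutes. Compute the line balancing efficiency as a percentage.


Formula: Efficiency = Sum of Task Times / (N_stations * CT) * 100
Total station capacity = 9 stations * 30 min = 270 min
Efficiency = 191 / 270 * 100 = 70.7%

70.7%


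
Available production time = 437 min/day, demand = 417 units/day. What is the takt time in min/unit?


Formula: Takt Time = Available Production Time / Customer Demand
Takt = 437 min/day / 417 units/day
Takt = 1.05 min/unit

1.05 min/unit


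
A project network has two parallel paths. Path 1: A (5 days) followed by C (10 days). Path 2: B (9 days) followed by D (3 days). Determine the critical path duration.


Path 1 = 5 + 10 = 15 days
Path 2 = 9 + 3 = 12 days
Duration = max(15, 12) = 15 days

15 days


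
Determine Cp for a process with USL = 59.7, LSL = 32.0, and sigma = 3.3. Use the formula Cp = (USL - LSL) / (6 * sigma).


Cp = (59.7 - 32.0) / (6 * 3.3)

1.4


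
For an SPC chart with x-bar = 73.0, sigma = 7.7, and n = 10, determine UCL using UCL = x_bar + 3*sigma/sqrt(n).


UCL = 73.0 + 3 * 7.7 / sqrt(10)

80.3


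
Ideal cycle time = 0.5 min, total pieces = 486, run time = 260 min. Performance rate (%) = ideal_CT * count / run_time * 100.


Formula: Performance = (Ideal CT * Total Count) / Run Time * 100
Ideal output time = 0.5 * 486 = 243.0 min
Performance = 243.0 / 260 * 100 = 93.5%

93.5%


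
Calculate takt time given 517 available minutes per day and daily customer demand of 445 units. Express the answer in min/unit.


Formula: Takt Time = Available Production Time / Customer Demand
Takt = 517 min/day / 445 units/day
Takt = 1.16 min/unit

1.16 min/unit


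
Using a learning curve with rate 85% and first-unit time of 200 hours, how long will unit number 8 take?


Formula: T_n = T_1 * (learning_rate)^(log2(n)) where learning_rate = rate/100
Doublings = log2(8) = 3
T_n = 200 * 0.85^3
T_n = 200 * 0.6141 = 122.8 hours

122.8 hours


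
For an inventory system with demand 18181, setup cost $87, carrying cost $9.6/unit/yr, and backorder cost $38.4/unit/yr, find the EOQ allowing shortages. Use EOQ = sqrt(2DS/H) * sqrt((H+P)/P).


Formula: EOQ* = sqrt(2DS/H) * sqrt((H+P)/P)
Base EOQ = sqrt(2*18181*87/9.6) = 574.05 units
Correction = sqrt((9.6+38.4)/38.4) = 1.11803
EOQ* = 574.05 * 1.11803 = 641.8 units

641.8 units


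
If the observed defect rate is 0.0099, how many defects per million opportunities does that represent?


DPMO = defect_rate * 1000000 = 0.0099 * 1000000

9900


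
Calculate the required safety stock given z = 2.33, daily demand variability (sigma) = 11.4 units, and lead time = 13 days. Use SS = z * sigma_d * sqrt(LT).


Formula: SS = z * sigma_d * sqrt(LT)
sqrt(LT) = sqrt(13) = 3.6056
SS = 2.33 * 11.4 * 3.6056
SS = 95.8 units

95.8 units


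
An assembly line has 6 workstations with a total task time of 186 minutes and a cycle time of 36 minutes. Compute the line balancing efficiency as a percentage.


Formula: Efficiency = Sum of Task Times / (N_stations * CT) * 100
Total station capacity = 6 stations * 36 min = 216 min
Efficiency = 186 / 216 * 100 = 86.1%

86.1%


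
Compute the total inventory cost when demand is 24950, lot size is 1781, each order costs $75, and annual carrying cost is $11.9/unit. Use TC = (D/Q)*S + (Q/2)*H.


TC = 24950/1781 * 75 + 1781/2 * 11.9

$11647.62


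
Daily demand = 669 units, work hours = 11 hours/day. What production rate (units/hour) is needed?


Formula: Production Rate = Daily Demand / Available Hours
Rate = 669 units/day / 11 hours/day
Rate = 60.8 units/hour

60.8 units/hour


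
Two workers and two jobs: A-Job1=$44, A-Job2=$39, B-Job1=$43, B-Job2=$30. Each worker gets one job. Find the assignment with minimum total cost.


Option 1: A->1 + B->2 = $44 + $30 = $74
Option 2: A->2 + B->1 = $39 + $43 = $82
Min cost = min($74, $82) = $74

$74


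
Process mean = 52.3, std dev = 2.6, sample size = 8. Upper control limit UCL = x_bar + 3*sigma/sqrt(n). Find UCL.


UCL = 52.3 + 3 * 2.6 / sqrt(8)

55.06


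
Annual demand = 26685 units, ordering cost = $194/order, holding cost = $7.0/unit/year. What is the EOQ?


Formula: EOQ = sqrt(2 * D * S / H)
Numerator: 2 * 26685 * 194 = 10353780
2DS/H = 10353780 / 7.0 = 1479111.4
EOQ = sqrt(1479111.4) = 1216.2 units

1216.2 units


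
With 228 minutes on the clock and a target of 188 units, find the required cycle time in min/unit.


Formula: CT = Available Time / Number of Units
CT = 228 min / 188 units
CT = 1.21 min/unit

1.21 min/unit


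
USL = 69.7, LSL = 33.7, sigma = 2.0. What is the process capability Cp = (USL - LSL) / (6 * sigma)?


Cp = (69.7 - 33.7) / (6 * 2.0)

3.0


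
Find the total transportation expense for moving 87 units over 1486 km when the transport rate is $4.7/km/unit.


TC = dist * cost * units = 1486 * 4.7 * 87 = $607625.40

$607625.40


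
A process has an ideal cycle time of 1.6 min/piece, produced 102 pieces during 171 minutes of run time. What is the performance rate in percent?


Formula: Performance = (Ideal CT * Total Count) / Run Time * 100
Ideal output time = 1.6 * 102 = 163.2 min
Performance = 163.2 / 171 * 100 = 95.4%

95.4%


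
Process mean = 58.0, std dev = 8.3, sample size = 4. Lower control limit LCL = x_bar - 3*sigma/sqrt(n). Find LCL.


LCL = 58.0 - 3 * 8.3 / sqrt(4)

45.55


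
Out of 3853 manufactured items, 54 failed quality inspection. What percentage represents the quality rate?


Formula: Quality Rate = Good Pieces / Total Pieces * 100
Good pieces = 3853 - 54 = 3799
QR = 3799 / 3853 * 100 = 98.6%

98.6%


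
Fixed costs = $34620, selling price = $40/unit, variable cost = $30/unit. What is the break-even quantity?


Formula: BEQ = Fixed Costs / (Price - Variable Cost)
Contribution margin = $40 - $30 = $10/unit
BEQ = ceil($34620 / $10/unit) = ceil(3462.0) = 3462 units

3462 units


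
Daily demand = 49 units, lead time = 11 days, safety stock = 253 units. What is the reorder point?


Formula: ROP = (Daily Demand * Lead Time) + Safety Stock
Demand during lead time = 49 * 11 = 539 units
ROP = 539 + 253 = 792 units

792 units


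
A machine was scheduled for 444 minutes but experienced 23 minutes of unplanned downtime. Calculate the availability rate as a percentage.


Formula: Availability = (Planned Time - Downtime) / Planned Time * 100
Uptime = 444 - 23 = 421 min
Availability = 421 / 444 * 100 = 94.8%

94.8%


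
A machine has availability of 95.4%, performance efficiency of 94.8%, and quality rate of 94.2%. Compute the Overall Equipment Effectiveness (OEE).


Formula: OEE = Availability * Performance * Quality / 10000
A * P = 95.4% * 94.8% / 100 = 90.44%
OEE = 90.44% * 94.2% / 100 = 85.2%

85.2%


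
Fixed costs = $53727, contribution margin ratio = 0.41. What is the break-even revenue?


Formula: BER = Fixed Costs / Contribution Margin Ratio
BER = $53727 / 0.41
BER = $131041.46 (to the nearest cent)

$131041.46


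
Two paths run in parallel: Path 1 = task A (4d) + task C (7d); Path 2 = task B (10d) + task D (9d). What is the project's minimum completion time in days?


Path 1 = 4 + 7 = 11 days
Path 2 = 10 + 9 = 19 days
Duration = max(11, 19) = 19 days

19 days


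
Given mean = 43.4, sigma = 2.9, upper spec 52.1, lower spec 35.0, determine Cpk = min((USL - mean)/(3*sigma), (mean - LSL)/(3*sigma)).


Cpu = (52.1 - 43.4) / (3 * 2.9) = 1.0
Cpl = (43.4 - 35.0) / (3 * 2.9) = 0.97
Cpk = min(1.0, 0.97) = 0.97

0.97


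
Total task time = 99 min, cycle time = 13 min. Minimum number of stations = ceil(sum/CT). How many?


Formula: N_min = ceil(Sum of Task Times / Cycle Time)
N_min = ceil(99 min / 13 min) = ceil(7.6154)
N_min = 8 stations

8


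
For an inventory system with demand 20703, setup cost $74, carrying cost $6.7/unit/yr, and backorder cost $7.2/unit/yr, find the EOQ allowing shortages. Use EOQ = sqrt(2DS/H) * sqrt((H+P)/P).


Formula: EOQ* = sqrt(2DS/H) * sqrt((H+P)/P)
Base EOQ = sqrt(2*20703*74/6.7) = 676.25 units
Correction = sqrt((6.7+7.2)/7.2) = 1.38944
EOQ* = 676.25 * 1.38944 = 939.6 units

939.6 units


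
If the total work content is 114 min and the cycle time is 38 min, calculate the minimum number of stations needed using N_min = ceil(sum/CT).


Formula: N_min = ceil(Sum of Task Times / Cycle Time)
N_min = ceil(114 min / 38 min) = ceil(3.0)
N_min = 3 stations

3


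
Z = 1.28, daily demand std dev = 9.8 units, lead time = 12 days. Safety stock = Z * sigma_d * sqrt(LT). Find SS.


Formula: SS = z * sigma_d * sqrt(LT)
sqrt(LT) = sqrt(12) = 3.4641
SS = 1.28 * 9.8 * 3.4641
SS = 43.5 units

43.5 units


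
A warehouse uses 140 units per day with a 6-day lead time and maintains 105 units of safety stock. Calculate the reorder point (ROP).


Formula: ROP = (Daily Demand * Lead Time) + Safety Stock
Demand during lead time = 140 * 6 = 840 units
ROP = 840 + 105 = 945 units

945 units


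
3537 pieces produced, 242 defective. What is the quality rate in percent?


Formula: Quality Rate = Good Pieces / Total Pieces * 100
Good pieces = 3537 - 242 = 3295
QR = 3295 / 3537 * 100 = 93.2%

93.2%


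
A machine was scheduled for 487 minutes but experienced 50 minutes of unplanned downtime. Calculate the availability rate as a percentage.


Formula: Availability = (Planned Time - Downtime) / Planned Time * 100
Uptime = 487 - 50 = 437 min
Availability = 437 / 487 * 100 = 89.7%

89.7%


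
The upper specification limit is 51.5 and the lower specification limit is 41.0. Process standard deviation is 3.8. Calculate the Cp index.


Cp = (51.5 - 41.0) / (6 * 3.8)

0.46


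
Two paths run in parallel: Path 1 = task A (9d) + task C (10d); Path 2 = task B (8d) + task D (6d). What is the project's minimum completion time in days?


Path 1 = 9 + 10 = 19 days
Path 2 = 8 + 6 = 14 days
Duration = max(19, 14) = 19 days

19 days


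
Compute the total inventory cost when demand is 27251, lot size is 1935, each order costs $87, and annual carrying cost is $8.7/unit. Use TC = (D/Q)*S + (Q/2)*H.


TC = 27251/1935 * 87 + 1935/2 * 8.7

$9642.49


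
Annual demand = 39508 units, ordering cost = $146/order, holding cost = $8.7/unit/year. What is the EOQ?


Formula: EOQ = sqrt(2 * D * S / H)
Numerator: 2 * 39508 * 146 = 11536336
2DS/H = 11536336 / 8.7 = 1326015.6
EOQ = sqrt(1326015.6) = 1151.5 units

1151.5 units


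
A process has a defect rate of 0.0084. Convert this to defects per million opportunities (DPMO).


DPMO = defect_rate * 1000000 = 0.0084 * 1000000

8400


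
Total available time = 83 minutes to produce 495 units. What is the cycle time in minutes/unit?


Formula: CT = Available Time / Number of Units
CT = 83 min / 495 units
CT = 0.17 min/unit

0.17 min/unit


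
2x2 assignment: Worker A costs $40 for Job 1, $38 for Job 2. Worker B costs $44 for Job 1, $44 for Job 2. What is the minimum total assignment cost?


Option 1: A->1 + B->2 = $40 + $44 = $84
Option 2: A->2 + B->1 = $38 + $44 = $82
Min cost = min($84, $82) = $82

$82


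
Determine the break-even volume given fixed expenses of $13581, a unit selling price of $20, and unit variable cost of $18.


Formula: BEQ = Fixed Costs / (Price - Variable Cost)
Contribution margin = $20 - $18 = $2/unit
BEQ = ceil($13581 / $2/unit) = ceil(6790.5) = 6791 units

6791 units


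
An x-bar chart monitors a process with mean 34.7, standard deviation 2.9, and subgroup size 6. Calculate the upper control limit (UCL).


UCL = 34.7 + 3 * 2.9 / sqrt(6)

38.25


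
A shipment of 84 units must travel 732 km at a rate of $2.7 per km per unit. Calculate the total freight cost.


TC = dist * cost * units = 732 * 2.7 * 84 = $166017.60

$166017.60


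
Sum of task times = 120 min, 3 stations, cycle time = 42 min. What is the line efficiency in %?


Formula: Efficiency = Sum of Task Times / (N_stations * CT) * 100
Total station capacity = 3 stations * 42 min = 126 min
Efficiency = 120 / 126 * 100 = 95.2%

95.2%


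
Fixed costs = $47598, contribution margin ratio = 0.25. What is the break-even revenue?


Formula: BER = Fixed Costs / Contribution Margin Ratio
BER = $47598 / 0.25
BER = $190392.00 (to the nearest cent)

$190392.00


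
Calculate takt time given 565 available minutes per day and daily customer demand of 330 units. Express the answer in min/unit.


Formula: Takt Time = Available Production Time / Customer Demand
Takt = 565 min/day / 330 units/day
Takt = 1.71 min/unit

1.71 min/unit


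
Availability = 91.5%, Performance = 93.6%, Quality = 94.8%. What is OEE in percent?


Formula: OEE = Availability * Performance * Quality / 10000
A * P = 91.5% * 93.6% / 100 = 85.64%
OEE = 85.64% * 94.8% / 100 = 81.2%

81.2%


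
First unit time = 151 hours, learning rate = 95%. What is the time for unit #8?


Formula: T_n = T_1 * (learning_rate)^(log2(n)) where learning_rate = rate/100
Doublings = log2(8) = 3
T_n = 151 * 0.95^3
T_n = 151 * 0.8574 = 129.5 hours

129.5 hours


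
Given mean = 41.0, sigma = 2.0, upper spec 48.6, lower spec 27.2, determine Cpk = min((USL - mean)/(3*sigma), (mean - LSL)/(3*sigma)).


Cpu = (48.6 - 41.0) / (3 * 2.0) = 1.27
Cpl = (41.0 - 27.2) / (3 * 2.0) = 2.3
Cpk = min(1.27, 2.3) = 1.27

1.27


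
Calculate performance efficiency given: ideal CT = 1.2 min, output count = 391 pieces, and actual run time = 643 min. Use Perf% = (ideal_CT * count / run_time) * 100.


Formula: Performance = (Ideal CT * Total Count) / Run Time * 100
Ideal output time = 1.2 * 391 = 469.2 min
Performance = 469.2 / 643 * 100 = 73.0%

73.0%


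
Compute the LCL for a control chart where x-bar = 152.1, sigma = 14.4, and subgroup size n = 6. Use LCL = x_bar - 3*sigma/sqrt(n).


LCL = 152.1 - 3 * 14.4 / sqrt(6)

134.46


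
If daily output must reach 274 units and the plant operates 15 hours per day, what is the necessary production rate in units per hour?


Formula: Production Rate = Daily Demand / Available Hours
Rate = 274 units/day / 15 hours/day
Rate = 18.3 units/hour

18.3 units/hour


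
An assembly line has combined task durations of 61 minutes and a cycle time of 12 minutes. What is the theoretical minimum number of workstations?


Formula: N_min = ceil(Sum of Task Times / Cycle Time)
N_min = ceil(61 min / 12 min) = ceil(5.0833)
N_min = 6 stations

6


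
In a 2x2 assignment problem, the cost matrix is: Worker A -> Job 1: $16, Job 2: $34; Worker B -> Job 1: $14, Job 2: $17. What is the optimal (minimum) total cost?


Option 1: A->1 + B->2 = $16 + $17 = $33
Option 2: A->2 + B->1 = $34 + $14 = $48
Min cost = min($33, $48) = $33

$33


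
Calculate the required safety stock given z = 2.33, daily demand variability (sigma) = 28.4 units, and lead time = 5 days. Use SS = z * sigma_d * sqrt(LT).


Formula: SS = z * sigma_d * sqrt(LT)
sqrt(LT) = sqrt(5) = 2.2361
SS = 2.33 * 28.4 * 2.2361
SS = 148.0 units

148.0 units


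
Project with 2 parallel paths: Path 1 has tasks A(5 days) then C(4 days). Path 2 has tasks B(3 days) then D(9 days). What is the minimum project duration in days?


Path 1 = 5 + 4 = 9 days
Path 2 = 3 + 9 = 12 days
Duration = max(9, 12) = 12 days

12 days


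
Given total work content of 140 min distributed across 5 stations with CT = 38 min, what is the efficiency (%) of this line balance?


Formula: Efficiency = Sum of Task Times / (N_stations * CT) * 100
Total station capacity = 5 stations * 38 min = 190 min
Efficiency = 140 / 190 * 100 = 73.7%

73.7%


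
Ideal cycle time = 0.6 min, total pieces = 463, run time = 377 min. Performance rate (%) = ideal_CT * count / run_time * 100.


Formula: Performance = (Ideal CT * Total Count) / Run Time * 100
Ideal output time = 0.6 * 463 = 277.8 min
Performance = 277.8 / 377 * 100 = 73.7%

73.7%


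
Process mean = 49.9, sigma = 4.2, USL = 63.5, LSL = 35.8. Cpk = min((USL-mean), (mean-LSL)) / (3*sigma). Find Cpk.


Cpu = (63.5 - 49.9) / (3 * 4.2) = 1.08
Cpl = (49.9 - 35.8) / (3 * 4.2) = 1.12
Cpk = min(1.08, 1.12) = 1.08

1.08


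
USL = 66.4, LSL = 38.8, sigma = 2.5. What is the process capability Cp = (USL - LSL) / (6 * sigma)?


Cp = (66.4 - 38.8) / (6 * 2.5)

1.84


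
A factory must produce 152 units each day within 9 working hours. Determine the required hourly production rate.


Formula: Production Rate = Daily Demand / Available Hours
Rate = 152 units/day / 9 hours/day
Rate = 16.9 units/hour

16.9 units/hour


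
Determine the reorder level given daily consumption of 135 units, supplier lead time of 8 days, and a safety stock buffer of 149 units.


Formula: ROP = (Daily Demand * Lead Time) + Safety Stock
Demand during lead time = 135 * 8 = 1080 units
ROP = 1080 + 149 = 1229 units

1229 units


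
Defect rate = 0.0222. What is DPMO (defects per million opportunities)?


DPMO = defect_rate * 1000000 = 0.0222 * 1000000

22200


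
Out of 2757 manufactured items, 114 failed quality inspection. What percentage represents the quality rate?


Formula: Quality Rate = Good Pieces / Total Pieces * 100
Good pieces = 2757 - 114 = 2643
QR = 2643 / 2757 * 100 = 95.9%

95.9%


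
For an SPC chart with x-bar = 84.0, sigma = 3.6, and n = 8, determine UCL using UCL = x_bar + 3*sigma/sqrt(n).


UCL = 84.0 + 3 * 3.6 / sqrt(8)

87.82


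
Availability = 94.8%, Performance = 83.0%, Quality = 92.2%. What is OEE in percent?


Formula: OEE = Availability * Performance * Quality / 10000
A * P = 94.8% * 83.0% / 100 = 78.68%
OEE = 78.68% * 92.2% / 100 = 72.5%

72.5%


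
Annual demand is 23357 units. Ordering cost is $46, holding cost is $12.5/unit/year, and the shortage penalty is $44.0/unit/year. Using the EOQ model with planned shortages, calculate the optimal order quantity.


Formula: EOQ* = sqrt(2DS/H) * sqrt((H+P)/P)
Base EOQ = sqrt(2*23357*46/12.5) = 414.62 units
Correction = sqrt((12.5+44.0)/44.0) = 1.13318
EOQ* = 414.62 * 1.13318 = 469.8 units

469.8 units


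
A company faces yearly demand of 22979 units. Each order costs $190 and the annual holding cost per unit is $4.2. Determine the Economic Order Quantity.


Formula: EOQ = sqrt(2 * D * S / H)
Numerator: 2 * 22979 * 190 = 8732020
2DS/H = 8732020 / 4.2 = 2079052.4
EOQ = sqrt(2079052.4) = 1441.9 units

1441.9 units


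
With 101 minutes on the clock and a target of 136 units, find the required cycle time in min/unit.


Formula: CT = Available Time / Number of Units
CT = 101 min / 136 units
CT = 0.74 min/unit

0.74 min/unit


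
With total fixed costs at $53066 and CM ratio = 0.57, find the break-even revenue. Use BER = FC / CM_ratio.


Formula: BER = Fixed Costs / Contribution Margin Ratio
BER = $53066 / 0.57
BER = $93098.25 (to the nearest cent)

$93098.25


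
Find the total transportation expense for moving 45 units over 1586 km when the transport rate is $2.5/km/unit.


TC = dist * cost * units = 1586 * 2.5 * 45 = $178425.00

$178425.00


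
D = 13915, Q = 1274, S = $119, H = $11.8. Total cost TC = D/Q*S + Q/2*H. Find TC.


TC = 13915/1274 * 119 + 1274/2 * 11.8

$8816.35


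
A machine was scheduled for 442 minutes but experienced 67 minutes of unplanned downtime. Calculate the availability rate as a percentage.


Formula: Availability = (Planned Time - Downtime) / Planned Time * 100
Uptime = 442 - 67 = 375 min
Availability = 375 / 442 * 100 = 84.8%

84.8%


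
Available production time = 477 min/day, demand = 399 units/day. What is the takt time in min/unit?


Formula: Takt Time = Available Production Time / Customer Demand
Takt = 477 min/day / 399 units/day
Takt = 1.2 min/unit

1.2 min/unit


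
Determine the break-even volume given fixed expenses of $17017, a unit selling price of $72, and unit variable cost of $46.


Formula: BEQ = Fixed Costs / (Price - Variable Cost)
Contribution margin = $72 - $46 = $26/unit
BEQ = ceil($17017 / $26/unit) = ceil(654.5) = 655 units

655 units


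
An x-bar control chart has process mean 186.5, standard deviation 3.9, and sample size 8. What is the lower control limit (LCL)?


LCL = 186.5 - 3 * 3.9 / sqrt(8)

182.36


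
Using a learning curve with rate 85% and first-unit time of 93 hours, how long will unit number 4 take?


Formula: T_n = T_1 * (learning_rate)^(log2(n)) where learning_rate = rate/100
Doublings = log2(4) = 2
T_n = 93 * 0.85^2
T_n = 93 * 0.7225 = 67.2 hours

67.2 hours


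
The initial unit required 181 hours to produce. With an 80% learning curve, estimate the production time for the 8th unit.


Formula: T_n = T_1 * (learning_rate)^(log2(n)) where learning_rate = rate/100
Doublings = log2(8) = 3
T_n = 181 * 0.8^3
T_n = 181 * 0.512 = 92.7 hours

92.7 hours


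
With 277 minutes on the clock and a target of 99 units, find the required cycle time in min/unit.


Formula: CT = Available Time / Number of Units
CT = 277 min / 99 units
CT = 2.8 min/unit

2.8 min/unit


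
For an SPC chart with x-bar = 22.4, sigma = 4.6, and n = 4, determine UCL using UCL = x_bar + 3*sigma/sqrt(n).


UCL = 22.4 + 3 * 4.6 / sqrt(4)

29.3


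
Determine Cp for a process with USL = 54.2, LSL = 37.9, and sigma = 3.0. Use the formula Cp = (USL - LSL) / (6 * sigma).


Cp = (54.2 - 37.9) / (6 * 3.0)

0.91


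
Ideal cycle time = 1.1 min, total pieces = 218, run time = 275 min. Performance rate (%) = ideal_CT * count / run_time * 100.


Formula: Performance = (Ideal CT * Total Count) / Run Time * 100
Ideal output time = 1.1 * 218 = 239.8 min
Performance = 239.8 / 275 * 100 = 87.2%

87.2%


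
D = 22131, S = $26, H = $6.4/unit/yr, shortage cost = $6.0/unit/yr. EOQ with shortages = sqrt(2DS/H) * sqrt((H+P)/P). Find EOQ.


Formula: EOQ* = sqrt(2DS/H) * sqrt((H+P)/P)
Base EOQ = sqrt(2*22131*26/6.4) = 424.05 units
Correction = sqrt((6.4+6.0)/6.0) = 1.43759
EOQ* = 424.05 * 1.43759 = 609.6 units

609.6 units


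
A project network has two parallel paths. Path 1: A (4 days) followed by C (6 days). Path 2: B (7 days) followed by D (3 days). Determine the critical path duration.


Path 1 = 4 + 6 = 10 days
Path 2 = 7 + 3 = 10 days
Duration = max(10, 10) = 10 days

10 days


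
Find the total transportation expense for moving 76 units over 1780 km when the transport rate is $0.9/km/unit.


TC = dist * cost * units = 1780 * 0.9 * 76 = $121752.00

$121752.00


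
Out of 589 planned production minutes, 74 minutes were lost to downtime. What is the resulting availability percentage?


Formula: Availability = (Planned Time - Downtime) / Planned Time * 100
Uptime = 589 - 74 = 515 min
Availability = 515 / 589 * 100 = 87.4%

87.4%


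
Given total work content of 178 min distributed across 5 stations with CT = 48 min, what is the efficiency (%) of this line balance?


Formula: Efficiency = Sum of Task Times / (N_stations * CT) * 100
Total station capacity = 5 stations * 48 min = 240 min
Efficiency = 178 / 240 * 100 = 74.2%

74.2%


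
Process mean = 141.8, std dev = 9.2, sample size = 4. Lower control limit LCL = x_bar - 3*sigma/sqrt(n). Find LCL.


LCL = 141.8 - 3 * 9.2 / sqrt(4)

128.0


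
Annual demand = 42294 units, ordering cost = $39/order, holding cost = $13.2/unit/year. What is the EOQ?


Formula: EOQ = sqrt(2 * D * S / H)
Numerator: 2 * 42294 * 39 = 3298932
2DS/H = 3298932 / 13.2 = 249919.1
EOQ = sqrt(249919.1) = 499.9 units

499.9 units


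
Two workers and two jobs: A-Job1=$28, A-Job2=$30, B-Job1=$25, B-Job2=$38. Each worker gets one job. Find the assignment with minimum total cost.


Option 1: A->1 + B->2 = $28 + $38 = $66
Option 2: A->2 + B->1 = $30 + $25 = $55
Min cost = min($66, $55) = $55

$55


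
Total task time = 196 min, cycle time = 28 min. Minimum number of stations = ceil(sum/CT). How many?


Formula: N_min = ceil(Sum of Task Times / Cycle Time)
N_min = ceil(196 min / 28 min) = ceil(7.0)
N_min = 7 stations

7


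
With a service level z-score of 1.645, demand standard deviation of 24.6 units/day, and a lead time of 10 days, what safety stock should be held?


Formula: SS = z * sigma_d * sqrt(LT)
sqrt(LT) = sqrt(10) = 3.1623
SS = 1.645 * 24.6 * 3.1623
SS = 128.0 units

128.0 units


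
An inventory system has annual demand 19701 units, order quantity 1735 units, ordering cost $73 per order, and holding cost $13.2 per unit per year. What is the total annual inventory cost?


TC = 19701/1735 * 73 + 1735/2 * 13.2

$12279.92


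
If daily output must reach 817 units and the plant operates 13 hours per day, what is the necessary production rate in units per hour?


Formula: Production Rate = Daily Demand / Available Hours
Rate = 817 units/day / 13 hours/day
Rate = 62.8 units/hour

62.8 units/hour


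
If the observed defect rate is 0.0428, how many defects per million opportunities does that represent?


DPMO = defect_rate * 1000000 = 0.0428 * 1000000

42800


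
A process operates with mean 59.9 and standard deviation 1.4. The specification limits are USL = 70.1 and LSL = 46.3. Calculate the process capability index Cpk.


Cpu = (70.1 - 59.9) / (3 * 1.4) = 2.43
Cpl = (59.9 - 46.3) / (3 * 1.4) = 3.24
Cpk = min(2.43, 3.24) = 2.43

2.43


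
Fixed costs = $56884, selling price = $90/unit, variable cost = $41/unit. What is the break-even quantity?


Formula: BEQ = Fixed Costs / (Price - Variable Cost)
Contribution margin = $90 - $41 = $49/unit
BEQ = ceil($56884 / $49/unit) = ceil(1160.9) = 1161 units

1161 units


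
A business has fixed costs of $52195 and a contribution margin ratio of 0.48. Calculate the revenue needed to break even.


Formula: BER = Fixed Costs / Contribution Margin Ratio
BER = $52195 / 0.48
BER = $108739.58 (to the nearest cent)

$108739.58


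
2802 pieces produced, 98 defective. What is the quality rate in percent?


Formula: Quality Rate = Good Pieces / Total Pieces * 100
Good pieces = 2802 - 98 = 2704
QR = 2704 / 2802 * 100 = 96.5%

96.5%


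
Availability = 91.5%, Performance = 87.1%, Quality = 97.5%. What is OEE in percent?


Formula: OEE = Availability * Performance * Quality / 10000
A * P = 91.5% * 87.1% / 100 = 79.7%
OEE = 79.7% * 97.5% / 100 = 77.7%

77.7%


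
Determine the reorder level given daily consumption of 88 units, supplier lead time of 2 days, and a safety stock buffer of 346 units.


Formula: ROP = (Daily Demand * Lead Time) + Safety Stock
Demand during lead time = 88 * 2 = 176 units
ROP = 176 + 346 = 522 units

522 units


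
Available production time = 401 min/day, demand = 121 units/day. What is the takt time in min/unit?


Formula: Takt Time = Available Production Time / Customer Demand
Takt = 401 min/day / 121 units/day
Takt = 3.31 min/unit

3.31 min/unit


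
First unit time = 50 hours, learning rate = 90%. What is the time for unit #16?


Formula: T_n = T_1 * (learning_rate)^(log2(n)) where learning_rate = rate/100
Doublings = log2(16) = 4
T_n = 50 * 0.9^4
T_n = 50 * 0.6561 = 32.8 hours

32.8 hours


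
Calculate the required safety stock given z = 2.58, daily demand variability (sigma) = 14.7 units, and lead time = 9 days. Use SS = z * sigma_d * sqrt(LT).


Formula: SS = z * sigma_d * sqrt(LT)
sqrt(LT) = sqrt(9) = 3.0
SS = 2.58 * 14.7 * 3.0
SS = 113.8 units

113.8 units


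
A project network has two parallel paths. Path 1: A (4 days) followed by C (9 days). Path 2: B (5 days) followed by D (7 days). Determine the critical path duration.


Path 1 = 4 + 9 = 13 days
Path 2 = 5 + 7 = 12 days
Duration = max(13, 12) = 13 days

13 days


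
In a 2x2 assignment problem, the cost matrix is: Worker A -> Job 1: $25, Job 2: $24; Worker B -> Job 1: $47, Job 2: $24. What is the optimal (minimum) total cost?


Option 1: A->1 + B->2 = $25 + $24 = $49
Option 2: A->2 + B->1 = $24 + $47 = $71
Min cost = min($49, $71) = $49

$49


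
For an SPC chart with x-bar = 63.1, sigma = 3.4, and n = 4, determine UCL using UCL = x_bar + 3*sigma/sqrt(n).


UCL = 63.1 + 3 * 3.4 / sqrt(4)

68.2


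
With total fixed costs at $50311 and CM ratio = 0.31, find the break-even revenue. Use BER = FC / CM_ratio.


Formula: BER = Fixed Costs / Contribution Margin Ratio
BER = $50311 / 0.31
BER = $162293.55 (to the nearest cent)

$162293.55


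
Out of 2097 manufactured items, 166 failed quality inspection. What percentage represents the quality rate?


Formula: Quality Rate = Good Pieces / Total Pieces * 100
Good pieces = 2097 - 166 = 1931
QR = 1931 / 2097 * 100 = 92.1%

92.1%


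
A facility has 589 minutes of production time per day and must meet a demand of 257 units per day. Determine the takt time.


Formula: Takt Time = Available Production Time / Customer Demand
Takt = 589 min/day / 257 units/day
Takt = 2.29 min/unit

2.29 min/unit


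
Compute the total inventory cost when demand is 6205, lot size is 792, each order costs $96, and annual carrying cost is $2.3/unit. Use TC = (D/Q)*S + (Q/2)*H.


TC = 6205/792 * 96 + 792/2 * 2.3

$1662.92


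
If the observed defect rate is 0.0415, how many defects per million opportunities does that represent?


DPMO = defect_rate * 1000000 = 0.0415 * 1000000

41500


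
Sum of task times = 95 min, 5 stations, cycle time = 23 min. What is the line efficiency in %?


Formula: Efficiency = Sum of Task Times / (N_stations * CT) * 100
Total station capacity = 5 stations * 23 min = 115 min
Efficiency = 95 / 115 * 100 = 82.6%

82.6%


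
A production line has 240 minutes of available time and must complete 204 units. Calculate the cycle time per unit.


Formula: CT = Available Time / Number of Units
CT = 240 min / 204 units
CT = 1.18 min/unit

1.18 min/unit


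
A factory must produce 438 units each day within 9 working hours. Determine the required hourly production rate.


Formula: Production Rate = Daily Demand / Available Hours
Rate = 438 units/day / 9 hours/day
Rate = 48.7 units/hour

48.7 units/hour


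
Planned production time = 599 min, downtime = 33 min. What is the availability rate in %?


Formula: Availability = (Planned Time - Downtime) / Planned Time * 100
Uptime = 599 - 33 = 566 min
Availability = 566 / 599 * 100 = 94.5%

94.5%


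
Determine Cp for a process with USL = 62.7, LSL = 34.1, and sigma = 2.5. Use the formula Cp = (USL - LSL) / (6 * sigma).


Cp = (62.7 - 34.1) / (6 * 2.5)

1.91


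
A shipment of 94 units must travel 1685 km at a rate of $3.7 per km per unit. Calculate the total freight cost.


TC = dist * cost * units = 1685 * 3.7 * 94 = $586043.00

$586043.00


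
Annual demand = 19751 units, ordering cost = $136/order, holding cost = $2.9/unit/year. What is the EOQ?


Formula: EOQ = sqrt(2 * D * S / H)
Numerator: 2 * 19751 * 136 = 5372272
2DS/H = 5372272 / 2.9 = 1852507.6
EOQ = sqrt(1852507.6) = 1361.1 units

1361.1 units


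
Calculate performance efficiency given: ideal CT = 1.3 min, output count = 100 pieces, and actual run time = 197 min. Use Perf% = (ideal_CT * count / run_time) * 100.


Formula: Performance = (Ideal CT * Total Count) / Run Time * 100
Ideal output time = 1.3 * 100 = 130.0 min
Performance = 130.0 / 197 * 100 = 66.0%

66.0%


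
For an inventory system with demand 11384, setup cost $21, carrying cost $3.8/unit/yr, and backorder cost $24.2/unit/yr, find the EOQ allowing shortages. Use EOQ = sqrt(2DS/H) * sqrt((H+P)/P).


Formula: EOQ* = sqrt(2DS/H) * sqrt((H+P)/P)
Base EOQ = sqrt(2*11384*21/3.8) = 354.72 units
Correction = sqrt((3.8+24.2)/24.2) = 1.07565
EOQ* = 354.72 * 1.07565 = 381.6 units

381.6 units


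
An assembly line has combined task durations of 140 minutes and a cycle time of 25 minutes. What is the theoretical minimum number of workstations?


Formula: N_min = ceil(Sum of Task Times / Cycle Time)
N_min = ceil(140 min / 25 min) = ceil(5.6)
N_min = 6 stations

6


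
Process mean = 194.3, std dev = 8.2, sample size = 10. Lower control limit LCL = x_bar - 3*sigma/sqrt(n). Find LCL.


LCL = 194.3 - 3 * 8.2 / sqrt(10)

186.52


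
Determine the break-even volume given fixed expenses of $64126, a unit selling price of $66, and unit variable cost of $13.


Formula: BEQ = Fixed Costs / (Price - Variable Cost)
Contribution margin = $66 - $13 = $53/unit
BEQ = ceil($64126 / $53/unit) = ceil(1209.92) = 1210 units

1210 units


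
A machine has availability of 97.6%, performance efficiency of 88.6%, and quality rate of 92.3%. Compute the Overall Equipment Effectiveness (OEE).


Formula: OEE = Availability * Performance * Quality / 10000
A * P = 97.6% * 88.6% / 100 = 86.47%
OEE = 86.47% * 92.3% / 100 = 79.8%

79.8%


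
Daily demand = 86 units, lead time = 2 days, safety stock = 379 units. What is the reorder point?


Formula: ROP = (Daily Demand * Lead Time) + Safety Stock
Demand during lead time = 86 * 2 = 172 units
ROP = 172 + 379 = 551 units

551 units


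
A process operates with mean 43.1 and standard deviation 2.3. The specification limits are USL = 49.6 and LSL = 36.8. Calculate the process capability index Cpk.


Cpu = (49.6 - 43.1) / (3 * 2.3) = 0.94
Cpl = (43.1 - 36.8) / (3 * 2.3) = 0.91
Cpk = min(0.94, 0.91) = 0.91

0.91


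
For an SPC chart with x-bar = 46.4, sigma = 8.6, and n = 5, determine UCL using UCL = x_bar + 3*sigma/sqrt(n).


UCL = 46.4 + 3 * 8.6 / sqrt(5)

57.94


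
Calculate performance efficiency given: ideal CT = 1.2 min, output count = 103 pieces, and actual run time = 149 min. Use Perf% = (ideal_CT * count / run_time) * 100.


Formula: Performance = (Ideal CT * Total Count) / Run Time * 100
Ideal output time = 1.2 * 103 = 123.6 min
Performance = 123.6 / 149 * 100 = 83.0%

83.0%


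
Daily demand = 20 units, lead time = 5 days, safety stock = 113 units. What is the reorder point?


Formula: ROP = (Daily Demand * Lead Time) + Safety Stock
Demand during lead time = 20 * 5 = 100 units
ROP = 100 + 113 = 213 units

213 units


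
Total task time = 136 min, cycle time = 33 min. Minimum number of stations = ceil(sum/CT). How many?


Formula: N_min = ceil(Sum of Task Times / Cycle Time)
N_min = ceil(136 min / 33 min) = ceil(4.1212)
N_min = 5 stations

5


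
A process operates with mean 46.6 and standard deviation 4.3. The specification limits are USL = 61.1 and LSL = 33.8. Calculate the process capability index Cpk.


Cpu = (61.1 - 46.6) / (3 * 4.3) = 1.12
Cpl = (46.6 - 33.8) / (3 * 4.3) = 0.99
Cpk = min(1.12, 0.99) = 0.99

0.99


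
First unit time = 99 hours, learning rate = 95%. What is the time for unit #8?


Formula: T_n = T_1 * (learning_rate)^(log2(n)) where learning_rate = rate/100
Doublings = log2(8) = 3
T_n = 99 * 0.95^3
T_n = 99 * 0.8574 = 84.9 hours

84.9 hours


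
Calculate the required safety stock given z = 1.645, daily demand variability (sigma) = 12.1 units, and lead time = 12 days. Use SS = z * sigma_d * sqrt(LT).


Formula: SS = z * sigma_d * sqrt(LT)
sqrt(LT) = sqrt(12) = 3.4641
SS = 1.645 * 12.1 * 3.4641
SS = 69.0 units

69.0 units


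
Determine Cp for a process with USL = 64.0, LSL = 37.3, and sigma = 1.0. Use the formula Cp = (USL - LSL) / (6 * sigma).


Cp = (64.0 - 37.3) / (6 * 1.0)

4.45
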